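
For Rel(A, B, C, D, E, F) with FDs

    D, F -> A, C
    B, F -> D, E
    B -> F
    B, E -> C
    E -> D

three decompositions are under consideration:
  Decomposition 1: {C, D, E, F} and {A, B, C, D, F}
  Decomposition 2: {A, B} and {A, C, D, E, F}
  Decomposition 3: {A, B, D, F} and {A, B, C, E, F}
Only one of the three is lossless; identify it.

Decomposition 3

Decomposition 1: common = {C, D, F}, closure = {A, C, D, F} → lossy.
Decomposition 2: common = {A}, closure = {A} → lossy.
Decomposition 3: common = {A, B, F}, closure = {A, B, C, D, E, F} → lossless.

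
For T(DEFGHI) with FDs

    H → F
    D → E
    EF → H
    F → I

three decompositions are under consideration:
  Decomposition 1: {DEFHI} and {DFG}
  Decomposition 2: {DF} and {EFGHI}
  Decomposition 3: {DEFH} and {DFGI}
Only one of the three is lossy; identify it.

Decomposition 2

Decomposition 1: common = {DF}, closure = {DEFHI} → lossless.
Decomposition 2: common = {F}, closure = {FI} → lossy.
Decomposition 3: common = {DF}, closure = {DEFHI} → lossless.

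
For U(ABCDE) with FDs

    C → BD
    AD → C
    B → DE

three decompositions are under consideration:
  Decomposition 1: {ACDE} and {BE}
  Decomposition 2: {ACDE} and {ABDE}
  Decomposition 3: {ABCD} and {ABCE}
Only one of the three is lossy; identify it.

Decomposition 1

Decomposition 1: common = {E}, closure = {E} → lossy.
Decomposition 2: common = {ADE}, closure = {ABCDE} → lossless.
Decomposition 3: common = {ABC}, closure = {ABCDE} → lossless.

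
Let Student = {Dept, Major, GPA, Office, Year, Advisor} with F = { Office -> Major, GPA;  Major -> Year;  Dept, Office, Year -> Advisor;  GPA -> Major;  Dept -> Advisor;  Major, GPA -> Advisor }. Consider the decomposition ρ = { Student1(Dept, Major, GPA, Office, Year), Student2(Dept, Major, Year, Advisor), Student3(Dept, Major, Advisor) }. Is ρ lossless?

Chase test. Columns are Dept, Major, GPA, Office, Year, Advisor; row i has aⱼ where attribute j ∈ Studenti, else bᵢⱼ.
Initial tableau (one row per fragment):
  row 1: a1 a2 a3 a4 a5 b16
  row 2: a1 a2 b23 b24 a5 a6
  row 3: a1 a2 b33 b34 b35 a6
Rows 1 and 3 agree on Major; apply Major→Year and equate their Year entries.
Rows 1 and 2 agree on Dept; apply Dept→Advisor and equate their Advisor entries.
Row 1 is now all distinguished symbols — the join is lossless.

Yes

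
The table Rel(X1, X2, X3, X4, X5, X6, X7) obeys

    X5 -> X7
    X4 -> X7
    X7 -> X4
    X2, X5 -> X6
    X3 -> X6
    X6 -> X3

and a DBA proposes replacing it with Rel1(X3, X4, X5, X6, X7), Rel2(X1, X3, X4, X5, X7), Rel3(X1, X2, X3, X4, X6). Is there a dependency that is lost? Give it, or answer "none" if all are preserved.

Check X2, X5 → X6: no single fragment contains all of {X2, X5, X6}, and the restricted closure of {X2, X5} across the fragments never reaches {X6}.
X5 → X7 is preserved.
X4 → X7 is preserved.
X7 → X4 is preserved.
X3 → X6 is preserved.
X6 → X3 is preserved.

X2, X5 -> X6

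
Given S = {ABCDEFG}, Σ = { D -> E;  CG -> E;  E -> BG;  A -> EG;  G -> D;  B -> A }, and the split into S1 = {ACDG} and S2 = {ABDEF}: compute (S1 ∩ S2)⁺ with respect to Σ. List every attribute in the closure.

ABDEG

S1 ∩ S2 = {AD}.
D → E applies, adding E
E → BG applies, adding BG
Closure: {ABDEG}.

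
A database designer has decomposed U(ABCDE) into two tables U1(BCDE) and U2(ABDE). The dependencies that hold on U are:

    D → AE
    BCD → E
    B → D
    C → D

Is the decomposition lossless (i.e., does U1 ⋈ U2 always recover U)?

Common attributes: U1 ∩ U2 = {BDE}.
Closure of {BDE}: D → AE applies, adding A. So (BDE)⁺ = {ABDE}.
This closure contains every attribute of U2, so U1 ∩ U2 → U2. The join is lossless.

Yes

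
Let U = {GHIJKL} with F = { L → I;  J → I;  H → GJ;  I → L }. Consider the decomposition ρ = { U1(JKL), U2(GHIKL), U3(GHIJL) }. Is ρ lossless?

Yes

Chase test. Columns are GHIJKL; row i has aⱼ where attribute j ∈ Ui, else bᵢⱼ.
Initial tableau (one row per fragment):
  row 1: b11 b12 b13 a4 a5 a6
  row 2: a1 a2 a3 b24 a5 a6
  row 3: a1 a2 a3 a4 b35 a6
Rows 1 and 2 agree on L; apply L→I and equate their I entries.
Rows 2 and 3 agree on H; apply H→GJ and equate their GJ entries.
Row 2 is now all distinguished symbols — the join is lossless.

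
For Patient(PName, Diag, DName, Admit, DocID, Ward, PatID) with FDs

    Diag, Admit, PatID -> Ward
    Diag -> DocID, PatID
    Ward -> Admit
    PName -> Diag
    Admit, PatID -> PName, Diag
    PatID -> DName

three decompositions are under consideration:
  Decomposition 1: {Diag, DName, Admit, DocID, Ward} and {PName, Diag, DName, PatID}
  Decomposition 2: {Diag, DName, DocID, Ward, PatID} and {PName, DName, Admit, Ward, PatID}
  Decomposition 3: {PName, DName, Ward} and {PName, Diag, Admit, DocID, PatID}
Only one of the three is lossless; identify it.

Decomposition 1: common = {Diag, DName}, closure = {Diag, DName, DocID, PatID} → lossy.
Decomposition 2: common = {DName, Ward, PatID}, closure = {PName, Diag, DName, Admit, DocID, Ward, PatID} → lossless.
Decomposition 3: common = {PName}, closure = {PName, Diag, DName, DocID, PatID} → lossy.

Decomposition 2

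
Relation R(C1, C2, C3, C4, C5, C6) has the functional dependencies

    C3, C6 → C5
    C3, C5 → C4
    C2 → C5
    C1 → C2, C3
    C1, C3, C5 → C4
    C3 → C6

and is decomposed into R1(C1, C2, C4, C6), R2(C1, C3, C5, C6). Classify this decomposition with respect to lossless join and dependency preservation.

lossless but not dependency-preserving

Lossless test: (C1, C6)⁺ = {C1, C2, C3, C4, C5, C6}, which contains all of one fragment — lossless.
Dependency preservation: the restricted closure of {C3, C5} across the fragments never reaches {C4}, so C3, C5 → C4 cannot be enforced without a join — not preserved.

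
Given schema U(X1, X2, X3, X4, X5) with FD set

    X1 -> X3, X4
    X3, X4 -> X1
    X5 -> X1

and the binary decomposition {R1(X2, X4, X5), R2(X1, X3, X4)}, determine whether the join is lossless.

No

Common attributes: R1 ∩ R2 = {X4}.
No dependency enlarges {X4}, so (X4)⁺ = {X4}.
The closure contains neither all of R1 = {X2, X4, X5} nor all of R2 = {X1, X3, X4}, so the common attributes are not a superkey of either fragment. The join is lossy.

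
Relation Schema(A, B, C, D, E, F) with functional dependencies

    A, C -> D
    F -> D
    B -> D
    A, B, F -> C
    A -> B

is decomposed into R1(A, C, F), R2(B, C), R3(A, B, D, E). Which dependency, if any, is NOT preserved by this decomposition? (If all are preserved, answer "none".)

Check F → D: no single fragment contains all of {D, F}, and the restricted closure of {F} across the fragments never reaches {D}.
A, C → D is preserved.
B → D is preserved.
A, B, F → C is preserved.
A → B is preserved.

F -> D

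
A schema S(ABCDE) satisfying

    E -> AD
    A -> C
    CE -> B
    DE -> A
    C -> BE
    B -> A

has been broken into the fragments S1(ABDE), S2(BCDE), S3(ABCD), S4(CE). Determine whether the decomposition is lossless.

Yes

Chase test. Columns are ABCDE; row i has aⱼ where attribute j ∈ Si, else bᵢⱼ.
Initial tableau (one row per fragment):
  row 1: a1 a2 b13 a4 a5
  row 2: b21 a2 a3 a4 a5
  row 3: a1 a2 a3 a4 b35
  row 4: b41 b42 a3 b44 a5
Rows 1 and 2 agree on E; apply E→AD and equate their AD entries.
Rows 1 and 4 agree on E; apply E→AD and equate their AD entries.
Rows 1 and 2 agree on A; apply A→C and equate their C entries.
Rows 1 and 4 agree on CE; apply CE→B and equate their B entries.
Rows 1 and 3 agree on C; apply C→BE and equate their BE entries.
Row 1 is now all distinguished symbols — the join is lossless.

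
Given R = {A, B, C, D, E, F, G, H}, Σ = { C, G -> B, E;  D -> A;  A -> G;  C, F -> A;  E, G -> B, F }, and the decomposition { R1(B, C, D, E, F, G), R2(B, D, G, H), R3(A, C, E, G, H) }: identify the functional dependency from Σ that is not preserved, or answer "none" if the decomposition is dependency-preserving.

Check D → A: no single fragment contains all of {A, D}, and the restricted closure of {D} across the fragments never reaches {A}.
C, G → B, E is preserved.
A → G is preserved.
C, F → A is preserved.
E, G → B, F is preserved.

D -> A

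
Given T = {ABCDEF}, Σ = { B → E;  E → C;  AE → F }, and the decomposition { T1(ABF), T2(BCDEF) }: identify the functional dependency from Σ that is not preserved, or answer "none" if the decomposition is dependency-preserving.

AE → F

Check AE → F: no single fragment contains all of {AEF}, and the restricted closure of {AE} across the fragments never reaches {F}.
B → E is preserved.
E → C is preserved.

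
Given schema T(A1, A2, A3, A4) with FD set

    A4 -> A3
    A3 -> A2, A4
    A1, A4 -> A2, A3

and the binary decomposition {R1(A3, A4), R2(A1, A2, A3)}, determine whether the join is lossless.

Yes

Common attributes: R1 ∩ R2 = {A3}.
Closure of {A3}: A3 → A2, A4 applies, adding A2, A4. So (A3)⁺ = {A2, A3, A4}.
This closure contains every attribute of R1, so R1 ∩ R2 → R1. The join is lossless.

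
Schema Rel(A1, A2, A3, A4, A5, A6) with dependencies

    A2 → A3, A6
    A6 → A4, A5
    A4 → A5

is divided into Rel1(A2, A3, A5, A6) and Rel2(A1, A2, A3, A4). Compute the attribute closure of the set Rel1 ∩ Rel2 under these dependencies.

Rel1 ∩ Rel2 = {A2, A3}.
A2 → A3, A6 applies, adding A6
A6 → A4, A5 applies, adding A4, A5
Closure: {A2, A3, A4, A5, A6}.

A2, A3, A4, A5, A6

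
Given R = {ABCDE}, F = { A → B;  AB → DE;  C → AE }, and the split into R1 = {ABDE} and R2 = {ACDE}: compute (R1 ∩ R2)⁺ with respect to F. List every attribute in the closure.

ABDE

R1 ∩ R2 = {ADE}.
A → B applies, adding B
Closure: {ABDE}.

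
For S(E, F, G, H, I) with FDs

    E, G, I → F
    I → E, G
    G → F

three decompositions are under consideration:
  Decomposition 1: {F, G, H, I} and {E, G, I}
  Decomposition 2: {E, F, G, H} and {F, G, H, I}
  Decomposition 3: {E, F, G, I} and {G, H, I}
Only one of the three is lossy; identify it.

Decomposition 2

Decomposition 1: common = {G, I}, closure = {E, F, G, I} → lossless.
Decomposition 2: common = {F, G, H}, closure = {F, G, H} → lossy.
Decomposition 3: common = {G, I}, closure = {E, F, G, I} → lossless.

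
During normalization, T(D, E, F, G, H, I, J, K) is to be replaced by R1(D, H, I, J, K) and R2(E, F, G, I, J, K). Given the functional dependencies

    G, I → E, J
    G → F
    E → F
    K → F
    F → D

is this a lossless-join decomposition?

Common attributes: R1 ∩ R2 = {I, J, K}.
Closure of {I, J, K}: K → F applies, adding F; F → D applies, adding D. So (I, J, K)⁺ = {D, F, I, J, K}.
The closure contains neither all of R1 = {D, H, I, J, K} nor all of R2 = {E, F, G, I, J, K}, so the common attributes are not a superkey of either fragment. The join is lossy.

No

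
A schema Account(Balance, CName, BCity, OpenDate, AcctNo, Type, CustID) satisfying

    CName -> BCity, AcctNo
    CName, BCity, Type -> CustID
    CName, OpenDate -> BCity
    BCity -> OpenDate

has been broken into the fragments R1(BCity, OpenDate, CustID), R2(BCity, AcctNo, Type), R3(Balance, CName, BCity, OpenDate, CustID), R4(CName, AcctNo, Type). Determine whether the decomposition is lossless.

No

Chase test. Columns are Balance, CName, BCity, OpenDate, AcctNo, Type, CustID; row i has aⱼ where attribute j ∈ Ri, else bᵢⱼ.
Initial tableau (one row per fragment):
  row 1: b11 b12 a3 a4 b15 b16 a7
  row 2: b21 b22 a3 b24 a5 a6 b27
  row 3: a1 a2 a3 a4 b35 b36 a7
  row 4: b41 a2 b43 b44 a5 a6 b47
Rows 3 and 4 agree on CName; apply CName→BCity, AcctNo and equate their BCity, AcctNo entries.
Rows 1 and 2 agree on BCity; apply BCity→OpenDate and equate their OpenDate entries.
Rows 1 and 4 agree on BCity; apply BCity→OpenDate and equate their OpenDate entries.
No row becomes fully distinguished — the join is lossy.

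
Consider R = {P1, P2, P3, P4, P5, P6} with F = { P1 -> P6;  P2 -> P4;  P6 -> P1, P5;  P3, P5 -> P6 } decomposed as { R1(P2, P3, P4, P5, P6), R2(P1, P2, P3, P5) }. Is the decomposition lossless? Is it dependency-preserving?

Lossless test: (P2, P3, P5)⁺ = {P1, P2, P3, P4, P5, P6}, which contains all of one fragment — lossless.
Dependency preservation: the restricted closure of {P1} across the fragments never reaches {P6}, so P1 → P6 cannot be enforced without a join — not preserved.

lossless but not dependency-preserving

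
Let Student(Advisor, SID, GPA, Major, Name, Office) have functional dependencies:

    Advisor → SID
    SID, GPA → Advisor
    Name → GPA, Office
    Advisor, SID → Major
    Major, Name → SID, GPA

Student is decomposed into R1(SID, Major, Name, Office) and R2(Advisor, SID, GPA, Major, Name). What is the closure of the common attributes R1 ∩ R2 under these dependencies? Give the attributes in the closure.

Advisor, SID, GPA, Major, Name, Office

R1 ∩ R2 = {SID, Major, Name}.
Name → GPA, Office applies, adding GPA, Office
SID, GPA → Advisor applies, adding Advisor
Closure: {Advisor, SID, GPA, Major, Name, Office}.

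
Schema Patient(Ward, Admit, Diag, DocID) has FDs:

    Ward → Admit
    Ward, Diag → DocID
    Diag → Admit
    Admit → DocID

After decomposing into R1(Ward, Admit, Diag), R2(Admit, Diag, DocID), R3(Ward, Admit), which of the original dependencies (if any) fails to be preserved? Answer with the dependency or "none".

none

Ward → Admit lies within R1.
Ward, Diag → DocID: restricted closure across fragments reaches DocID.
Diag → Admit lies within R1.
Admit → DocID lies within R2.
Every dependency is enforceable on the fragments, so the decomposition is dependency-preserving.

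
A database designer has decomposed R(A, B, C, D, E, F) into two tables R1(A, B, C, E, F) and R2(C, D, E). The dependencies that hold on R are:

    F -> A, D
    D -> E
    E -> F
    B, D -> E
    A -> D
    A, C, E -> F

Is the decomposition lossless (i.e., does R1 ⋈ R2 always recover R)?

Common attributes: R1 ∩ R2 = {C, E}.
Closure of {C, E}: E → F applies, adding F; F → A, D applies, adding A, D. So (C, E)⁺ = {A, C, D, E, F}.
This closure contains every attribute of R2, so R1 ∩ R2 → R2. The join is lossless.

Yes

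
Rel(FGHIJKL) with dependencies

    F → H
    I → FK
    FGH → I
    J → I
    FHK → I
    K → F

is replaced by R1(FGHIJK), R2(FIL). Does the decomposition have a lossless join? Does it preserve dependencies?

Lossless test: (FI)⁺ = {FHIK}, which is a superkey of neither fragment — lossy.
Dependency preservation: every FD's attributes lie within a single fragment, so each can be enforced locally — preserved.

lossy but dependency-preserving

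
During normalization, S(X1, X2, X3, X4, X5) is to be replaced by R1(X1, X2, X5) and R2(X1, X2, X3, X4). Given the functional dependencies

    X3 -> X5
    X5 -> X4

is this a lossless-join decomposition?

Common attributes: R1 ∩ R2 = {X1, X2}.
No dependency enlarges {X1, X2}, so (X1, X2)⁺ = {X1, X2}.
The closure contains neither all of R1 = {X1, X2, X5} nor all of R2 = {X1, X2, X3, X4}, so the common attributes are not a superkey of either fragment. The join is lossy.

No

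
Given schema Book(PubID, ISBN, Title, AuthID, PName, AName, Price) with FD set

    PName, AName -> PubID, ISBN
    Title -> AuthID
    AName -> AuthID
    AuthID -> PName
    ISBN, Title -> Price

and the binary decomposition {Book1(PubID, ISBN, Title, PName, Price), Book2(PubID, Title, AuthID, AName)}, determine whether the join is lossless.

No

Common attributes: Book1 ∩ Book2 = {PubID, Title}.
Closure of {PubID, Title}: Title → AuthID applies, adding AuthID; AuthID → PName applies, adding PName. So (PubID, Title)⁺ = {PubID, Title, AuthID, PName}.
The closure contains neither all of Book1 = {PubID, ISBN, Title, PName, Price} nor all of Book2 = {PubID, Title, AuthID, AName}, so the common attributes are not a superkey of either fragment. The join is lossy.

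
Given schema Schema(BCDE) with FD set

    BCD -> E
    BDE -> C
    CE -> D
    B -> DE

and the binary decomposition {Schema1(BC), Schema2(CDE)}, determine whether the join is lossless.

Common attributes: Schema1 ∩ Schema2 = {C}.
No dependency enlarges {C}, so (C)⁺ = {C}.
The closure contains neither all of Schema1 = {BC} nor all of Schema2 = {CDE}, so the common attributes are not a superkey of either fragment. The join is lossy.

No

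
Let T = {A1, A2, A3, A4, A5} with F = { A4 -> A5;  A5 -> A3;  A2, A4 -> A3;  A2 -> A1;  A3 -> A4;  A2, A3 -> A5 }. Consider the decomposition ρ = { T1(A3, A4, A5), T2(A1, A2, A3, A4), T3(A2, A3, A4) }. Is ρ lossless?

Yes

Chase test. Columns are A1, A2, A3, A4, A5; row i has aⱼ where attribute j ∈ Ti, else bᵢⱼ.
Initial tableau (one row per fragment):
  row 1: b11 b12 a3 a4 a5
  row 2: a1 a2 a3 a4 b25
  row 3: b31 a2 a3 a4 b35
Rows 1 and 2 agree on A4; apply A4→A5 and equate their A5 entries.
Rows 1 and 3 agree on A4; apply A4→A5 and equate their A5 entries.
Rows 2 and 3 agree on A2; apply A2→A1 and equate their A1 entries.
Row 2 is now all distinguished symbols — the join is lossless.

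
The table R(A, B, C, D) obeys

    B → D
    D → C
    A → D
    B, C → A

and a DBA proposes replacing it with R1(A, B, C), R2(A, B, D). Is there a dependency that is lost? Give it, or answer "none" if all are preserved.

Check D → C: no single fragment contains all of {C, D}, and the restricted closure of {D} across the fragments never reaches {C}.
B → D is preserved.
A → D is preserved.
B, C → A is preserved.

D → C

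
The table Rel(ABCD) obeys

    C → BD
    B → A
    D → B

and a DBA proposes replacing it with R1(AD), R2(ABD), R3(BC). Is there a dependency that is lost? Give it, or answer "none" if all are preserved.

Check C → BD: no single fragment contains all of {BCD}, and the restricted closure of {C} across the fragments never reaches {BD}.
B → A is preserved.
D → B is preserved.

C → BD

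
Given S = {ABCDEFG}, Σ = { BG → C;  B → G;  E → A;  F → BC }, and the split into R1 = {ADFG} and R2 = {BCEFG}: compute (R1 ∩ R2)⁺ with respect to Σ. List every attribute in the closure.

R1 ∩ R2 = {FG}.
F → BC applies, adding BC
Closure: {BCFG}.

BCFG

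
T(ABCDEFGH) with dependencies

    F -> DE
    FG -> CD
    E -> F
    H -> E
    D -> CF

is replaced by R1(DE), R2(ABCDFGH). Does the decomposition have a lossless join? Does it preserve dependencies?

Lossless test: (D)⁺ = {CDEF}, which contains all of one fragment — lossless.
Dependency preservation: F → DE; E → F; H → E are not contained in any single fragment, but the restricted closure of each left-hand side across the fragments still reaches the right-hand side; the remaining FDs each lie inside some fragment. All dependencies are preserved.

lossless and dependency-preserving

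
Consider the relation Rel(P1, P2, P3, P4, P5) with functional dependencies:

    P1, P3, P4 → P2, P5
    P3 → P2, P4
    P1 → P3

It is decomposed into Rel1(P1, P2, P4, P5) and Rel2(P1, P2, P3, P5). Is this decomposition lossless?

Common attributes: Rel1 ∩ Rel2 = {P1, P2, P5}.
Closure of {P1, P2, P5}: P1 → P3 applies, adding P3; P3 → P2, P4 applies, adding P4. So (P1, P2, P5)⁺ = {P1, P2, P3, P4, P5}.
This closure contains every attribute of Rel1, so Rel1 ∩ Rel2 → Rel1. The join is lossless.

Yes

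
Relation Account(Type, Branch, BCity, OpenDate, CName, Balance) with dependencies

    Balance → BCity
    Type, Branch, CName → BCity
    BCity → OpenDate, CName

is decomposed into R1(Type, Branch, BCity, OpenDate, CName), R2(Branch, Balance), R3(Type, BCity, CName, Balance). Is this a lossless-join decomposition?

Chase test. Columns are Type, Branch, BCity, OpenDate, CName, Balance; row i has aⱼ where attribute j ∈ Ri, else bᵢⱼ.
Initial tableau (one row per fragment):
  row 1: a1 a2 a3 a4 a5 b16
  row 2: b21 a2 b23 b24 b25 a6
  row 3: a1 b32 a3 b34 a5 a6
Rows 2 and 3 agree on Balance; apply Balance→BCity and equate their BCity entries.
Rows 1 and 2 agree on BCity; apply BCity→OpenDate, CName and equate their OpenDate, CName entries.
Rows 1 and 3 agree on BCity; apply BCity→OpenDate, CName and equate their OpenDate, CName entries.
No row becomes fully distinguished — the join is lossy.

No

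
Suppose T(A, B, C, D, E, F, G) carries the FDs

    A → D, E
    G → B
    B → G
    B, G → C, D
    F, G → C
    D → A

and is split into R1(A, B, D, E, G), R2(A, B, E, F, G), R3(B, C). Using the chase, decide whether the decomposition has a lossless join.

Yes

Chase test. Columns are A, B, C, D, E, F, G; row i has aⱼ where attribute j ∈ Ri, else bᵢⱼ.
Initial tableau (one row per fragment):
  row 1: a1 a2 b13 a4 a5 b16 a7
  row 2: a1 a2 b23 b24 a5 a6 a7
  row 3: b31 a2 a3 b34 b35 b36 b37
Rows 1 and 2 agree on A; apply A→D, E and equate their D, E entries.
Rows 1 and 3 agree on B; apply B→G and equate their G entries.
Rows 1 and 2 agree on B, G; apply B, G→C, D and equate their C, D entries.
Rows 1 and 3 agree on B, G; apply B, G→C, D and equate their C, D entries.
Rows 1 and 3 agree on D; apply D→A and equate their A entries.
Rows 1 and 3 agree on A; apply A→D, E and equate their D, E entries.
Row 2 is now all distinguished symbols — the join is lossless.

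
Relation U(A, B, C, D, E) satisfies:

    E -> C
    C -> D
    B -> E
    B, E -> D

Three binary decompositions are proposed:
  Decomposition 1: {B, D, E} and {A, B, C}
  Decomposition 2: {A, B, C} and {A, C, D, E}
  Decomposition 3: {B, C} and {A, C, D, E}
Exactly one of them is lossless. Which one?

Decomposition 1: common = {B}, closure = {B, C, D, E} → lossless.
Decomposition 2: common = {A, C}, closure = {A, C, D} → lossy.
Decomposition 3: common = {C}, closure = {C, D} → lossy.

Decomposition 1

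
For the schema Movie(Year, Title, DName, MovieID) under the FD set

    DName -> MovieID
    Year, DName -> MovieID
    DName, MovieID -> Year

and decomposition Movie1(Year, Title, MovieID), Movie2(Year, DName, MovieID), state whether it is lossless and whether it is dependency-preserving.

lossy but dependency-preserving

Lossless test: (Year, MovieID)⁺ = {Year, MovieID}, which is a superkey of neither fragment — lossy.
Dependency preservation: every FD's attributes lie within a single fragment, so each can be enforced locally — preserved.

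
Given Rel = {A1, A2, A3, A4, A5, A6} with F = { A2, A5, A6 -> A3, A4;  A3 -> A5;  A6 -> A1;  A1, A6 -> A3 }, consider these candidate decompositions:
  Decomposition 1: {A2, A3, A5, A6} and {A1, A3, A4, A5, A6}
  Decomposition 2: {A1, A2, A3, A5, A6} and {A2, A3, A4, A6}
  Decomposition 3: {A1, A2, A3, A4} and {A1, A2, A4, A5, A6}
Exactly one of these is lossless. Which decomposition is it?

Decomposition 2

Decomposition 1: common = {A3, A5, A6}, closure = {A1, A3, A5, A6} → lossy.
Decomposition 2: common = {A2, A3, A6}, closure = {A1, A2, A3, A4, A5, A6} → lossless.
Decomposition 3: common = {A1, A2, A4}, closure = {A1, A2, A4} → lossy.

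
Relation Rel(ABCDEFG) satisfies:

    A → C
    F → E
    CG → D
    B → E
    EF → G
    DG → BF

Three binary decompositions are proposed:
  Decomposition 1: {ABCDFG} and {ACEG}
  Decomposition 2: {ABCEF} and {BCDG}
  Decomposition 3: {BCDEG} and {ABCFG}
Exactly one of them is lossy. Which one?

Decomposition 2

Decomposition 1: common = {ACG}, closure = {ABCDEFG} → lossless.
Decomposition 2: common = {BC}, closure = {BCE} → lossy.
Decomposition 3: common = {BCG}, closure = {BCDEFG} → lossless.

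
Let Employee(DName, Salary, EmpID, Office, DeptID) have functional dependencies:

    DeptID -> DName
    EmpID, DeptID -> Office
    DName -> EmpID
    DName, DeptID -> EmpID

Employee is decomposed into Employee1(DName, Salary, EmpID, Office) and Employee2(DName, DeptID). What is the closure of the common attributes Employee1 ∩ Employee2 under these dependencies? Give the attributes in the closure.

DName, EmpID

Employee1 ∩ Employee2 = {DName}.
DName → EmpID applies, adding EmpID
Closure: {DName, EmpID}.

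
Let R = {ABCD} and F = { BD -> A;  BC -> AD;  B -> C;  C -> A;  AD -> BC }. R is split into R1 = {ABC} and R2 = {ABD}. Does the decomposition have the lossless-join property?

Yes

Common attributes: R1 ∩ R2 = {AB}.
Closure of {AB}: B → C applies, adding C; BC → AD applies, adding D. So (AB)⁺ = {ABCD}.
This closure contains every attribute of R1, so R1 ∩ R2 → R1. The join is lossless.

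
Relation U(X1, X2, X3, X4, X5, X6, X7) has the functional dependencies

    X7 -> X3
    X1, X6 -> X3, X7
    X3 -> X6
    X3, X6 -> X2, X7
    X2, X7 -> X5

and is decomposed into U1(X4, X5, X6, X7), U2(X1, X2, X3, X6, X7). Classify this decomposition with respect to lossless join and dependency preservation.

lossy but dependency-preserving

Lossless test: (X6, X7)⁺ = {X2, X3, X5, X6, X7}, which is a superkey of neither fragment — lossy.
Dependency preservation: X2, X7 → X5 is not contained in any single fragment, but the restricted closure of its left-hand side across the fragments still reaches the right-hand side; the remaining FDs each lie inside some fragment. All dependencies are preserved.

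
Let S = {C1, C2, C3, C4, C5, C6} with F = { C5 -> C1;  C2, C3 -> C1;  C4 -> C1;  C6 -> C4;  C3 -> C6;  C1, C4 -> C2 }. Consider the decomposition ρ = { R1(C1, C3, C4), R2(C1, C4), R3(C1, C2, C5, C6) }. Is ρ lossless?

Chase test. Columns are C1, C2, C3, C4, C5, C6; row i has aⱼ where attribute j ∈ Ri, else bᵢⱼ.
Initial tableau (one row per fragment):
  row 1: a1 b12 a3 a4 b15 b16
  row 2: a1 b22 b23 a4 b25 b26
  row 3: a1 a2 b33 b34 a5 a6
Rows 1 and 2 agree on C1, C4; apply C1, C4→C2 and equate their C2 entries.
No row becomes fully distinguished — the join is lossy.

No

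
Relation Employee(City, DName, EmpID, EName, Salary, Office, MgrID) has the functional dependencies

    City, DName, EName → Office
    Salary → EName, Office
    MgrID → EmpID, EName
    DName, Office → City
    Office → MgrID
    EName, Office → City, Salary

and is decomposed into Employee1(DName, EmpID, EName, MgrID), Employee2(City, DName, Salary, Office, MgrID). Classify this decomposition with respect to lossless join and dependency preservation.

Lossless test: (DName, MgrID)⁺ = {DName, EmpID, EName, MgrID}, which contains all of one fragment — lossless.
Dependency preservation: the restricted closure of {City, DName, EName} across the fragments never reaches {Office}, so City, DName, EName → Office cannot be enforced without a join — not preserved.

lossless but not dependency-preserving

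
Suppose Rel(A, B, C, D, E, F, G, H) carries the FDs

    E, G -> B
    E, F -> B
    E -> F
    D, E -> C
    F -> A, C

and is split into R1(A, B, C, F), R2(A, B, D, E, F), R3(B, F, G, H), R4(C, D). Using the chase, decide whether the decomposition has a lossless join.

No

Chase test. Columns are A, B, C, D, E, F, G, H; row i has aⱼ where attribute j ∈ Ri, else bᵢⱼ.
Initial tableau (one row per fragment):
  row 1: a1 a2 a3 b14 b15 a6 b17 b18
  row 2: a1 a2 b23 a4 a5 a6 b27 b28
  row 3: b31 a2 b33 b34 b35 a6 a7 a8
  row 4: b41 b42 a3 a4 b45 b46 b47 b48
Rows 1 and 2 agree on F; apply F→A, C and equate their A, C entries.
Rows 1 and 3 agree on F; apply F→A, C and equate their A, C entries.
No row becomes fully distinguished — the join is lossy.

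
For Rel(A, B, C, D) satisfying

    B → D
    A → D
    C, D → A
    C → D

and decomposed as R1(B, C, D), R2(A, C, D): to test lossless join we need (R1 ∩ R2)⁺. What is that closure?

R1 ∩ R2 = {C, D}.
C, D → A applies, adding A
Closure: {A, C, D}.

A, C, D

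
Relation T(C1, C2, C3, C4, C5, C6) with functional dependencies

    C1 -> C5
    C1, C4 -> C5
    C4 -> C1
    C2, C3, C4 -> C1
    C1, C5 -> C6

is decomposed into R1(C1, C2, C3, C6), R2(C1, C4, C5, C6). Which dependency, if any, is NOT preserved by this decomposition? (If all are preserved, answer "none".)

C1 → C5 lies within R2.
C1, C4 → C5 lies within R2.
C4 → C1 lies within R2.
C2, C3, C4 → C1: restricted closure across fragments reaches C1.
C1, C5 → C6 lies within R2.
Every dependency is enforceable on the fragments, so the decomposition is dependency-preserving.

none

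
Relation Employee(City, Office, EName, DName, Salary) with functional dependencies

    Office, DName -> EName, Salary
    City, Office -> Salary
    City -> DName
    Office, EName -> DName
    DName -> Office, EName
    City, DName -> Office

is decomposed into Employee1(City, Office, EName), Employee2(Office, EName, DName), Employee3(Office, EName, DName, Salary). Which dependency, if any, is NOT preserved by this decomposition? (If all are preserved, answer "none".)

Office, DName → EName, Salary lies within Employee3.
City, Office → Salary: restricted closure across fragments reaches Salary.
City → DName: restricted closure across fragments reaches DName.
Office, EName → DName lies within Employee2.
DName → Office, EName lies within Employee2.
City, DName → Office: restricted closure across fragments reaches Office.
Every dependency is enforceable on the fragments, so the decomposition is dependency-preserving.

none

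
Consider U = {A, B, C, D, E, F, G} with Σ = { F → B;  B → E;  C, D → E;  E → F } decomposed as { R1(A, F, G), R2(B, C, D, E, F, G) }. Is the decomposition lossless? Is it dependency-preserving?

Lossless test: (F, G)⁺ = {B, E, F, G}, which is a superkey of neither fragment — lossy.
Dependency preservation: every FD's attributes lie within a single fragment, so each can be enforced locally — preserved.

lossy but dependency-preserving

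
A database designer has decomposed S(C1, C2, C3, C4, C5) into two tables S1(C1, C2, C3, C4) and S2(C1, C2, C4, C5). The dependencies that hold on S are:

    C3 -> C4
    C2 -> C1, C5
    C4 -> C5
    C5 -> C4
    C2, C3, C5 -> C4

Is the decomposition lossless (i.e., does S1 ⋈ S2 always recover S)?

Yes

Common attributes: S1 ∩ S2 = {C1, C2, C4}.
Closure of {C1, C2, C4}: C2 → C1, C5 applies, adding C5. So (C1, C2, C4)⁺ = {C1, C2, C4, C5}.
This closure contains every attribute of S2, so S1 ∩ S2 → S2. The join is lossless.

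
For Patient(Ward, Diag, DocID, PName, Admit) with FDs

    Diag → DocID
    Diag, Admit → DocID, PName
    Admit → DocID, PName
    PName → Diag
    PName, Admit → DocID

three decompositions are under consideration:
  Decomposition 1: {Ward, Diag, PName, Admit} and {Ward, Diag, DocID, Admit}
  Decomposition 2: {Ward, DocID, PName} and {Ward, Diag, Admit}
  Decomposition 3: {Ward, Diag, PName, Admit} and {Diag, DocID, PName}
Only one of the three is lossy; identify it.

Decomposition 2

Decomposition 1: common = {Ward, Diag, Admit}, closure = {Ward, Diag, DocID, PName, Admit} → lossless.
Decomposition 2: common = {Ward}, closure = {Ward} → lossy.
Decomposition 3: common = {Diag, PName}, closure = {Diag, DocID, PName} → lossless.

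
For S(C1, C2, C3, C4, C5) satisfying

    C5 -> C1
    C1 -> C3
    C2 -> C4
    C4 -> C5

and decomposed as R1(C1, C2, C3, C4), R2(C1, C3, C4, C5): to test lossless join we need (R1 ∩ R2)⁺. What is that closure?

C1, C3, C4, C5

R1 ∩ R2 = {C1, C3, C4}.
C4 → C5 applies, adding C5
Closure: {C1, C3, C4, C5}.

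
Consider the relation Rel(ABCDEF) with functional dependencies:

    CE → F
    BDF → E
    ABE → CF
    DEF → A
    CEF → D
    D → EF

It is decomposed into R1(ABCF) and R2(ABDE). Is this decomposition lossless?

No

Common attributes: R1 ∩ R2 = {AB}.
No dependency enlarges {AB}, so (AB)⁺ = {AB}.
The closure contains neither all of R1 = {ABCF} nor all of R2 = {ABDE}, so the common attributes are not a superkey of either fragment. The join is lossy.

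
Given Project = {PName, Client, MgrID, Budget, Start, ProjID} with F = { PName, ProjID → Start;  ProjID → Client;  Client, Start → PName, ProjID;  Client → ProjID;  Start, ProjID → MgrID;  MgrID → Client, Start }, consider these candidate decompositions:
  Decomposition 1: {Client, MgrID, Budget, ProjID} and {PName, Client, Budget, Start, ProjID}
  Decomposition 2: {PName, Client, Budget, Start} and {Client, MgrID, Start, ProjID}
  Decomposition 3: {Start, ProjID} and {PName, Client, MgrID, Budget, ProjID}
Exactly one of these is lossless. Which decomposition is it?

Decomposition 2

Decomposition 1: common = {Client, Budget, ProjID}, closure = {Client, Budget, ProjID} → lossy.
Decomposition 2: common = {Client, Start}, closure = {PName, Client, MgrID, Start, ProjID} → lossless.
Decomposition 3: common = {ProjID}, closure = {Client, ProjID} → lossy.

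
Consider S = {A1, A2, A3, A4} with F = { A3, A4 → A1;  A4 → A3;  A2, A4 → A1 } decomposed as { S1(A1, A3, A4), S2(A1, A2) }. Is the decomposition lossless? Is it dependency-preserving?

Lossless test: (A1)⁺ = {A1}, which is a superkey of neither fragment — lossy.
Dependency preservation: A2, A4 → A1 is not contained in any single fragment, but the restricted closure of its left-hand side across the fragments still reaches the right-hand side; the remaining FDs each lie inside some fragment. All dependencies are preserved.

lossy but dependency-preserving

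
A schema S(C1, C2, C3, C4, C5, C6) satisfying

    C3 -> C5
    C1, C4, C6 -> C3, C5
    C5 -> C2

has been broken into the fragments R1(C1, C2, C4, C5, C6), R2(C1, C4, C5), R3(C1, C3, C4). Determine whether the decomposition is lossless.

No

Chase test. Columns are C1, C2, C3, C4, C5, C6; row i has aⱼ where attribute j ∈ Ri, else bᵢⱼ.
Initial tableau (one row per fragment):
  row 1: a1 a2 b13 a4 a5 a6
  row 2: a1 b22 b23 a4 a5 b26
  row 3: a1 b32 a3 a4 b35 b36
Rows 1 and 2 agree on C5; apply C5→C2 and equate their C2 entries.
No row becomes fully distinguished — the join is lossy.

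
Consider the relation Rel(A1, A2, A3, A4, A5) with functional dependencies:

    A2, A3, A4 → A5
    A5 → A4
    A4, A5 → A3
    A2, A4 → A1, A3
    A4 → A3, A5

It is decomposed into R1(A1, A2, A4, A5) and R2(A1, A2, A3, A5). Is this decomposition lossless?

Yes

Common attributes: R1 ∩ R2 = {A1, A2, A5}.
Closure of {A1, A2, A5}: A5 → A4 applies, adding A4; A4, A5 → A3 applies, adding A3. So (A1, A2, A5)⁺ = {A1, A2, A3, A4, A5}.
This closure contains every attribute of R1, so R1 ∩ R2 → R1. The join is lossless.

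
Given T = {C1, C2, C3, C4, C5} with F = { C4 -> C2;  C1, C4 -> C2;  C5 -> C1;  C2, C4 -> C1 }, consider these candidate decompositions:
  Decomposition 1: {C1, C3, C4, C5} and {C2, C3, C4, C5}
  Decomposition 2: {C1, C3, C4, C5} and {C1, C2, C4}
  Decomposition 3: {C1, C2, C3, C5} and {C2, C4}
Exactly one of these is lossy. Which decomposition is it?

Decomposition 3

Decomposition 1: common = {C3, C4, C5}, closure = {C1, C2, C3, C4, C5} → lossless.
Decomposition 2: common = {C1, C4}, closure = {C1, C2, C4} → lossless.
Decomposition 3: common = {C2}, closure = {C2} → lossy.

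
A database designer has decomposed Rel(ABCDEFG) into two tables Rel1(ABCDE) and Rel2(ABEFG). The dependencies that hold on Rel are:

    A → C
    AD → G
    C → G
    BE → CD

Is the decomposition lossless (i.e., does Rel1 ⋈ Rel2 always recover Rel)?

Common attributes: Rel1 ∩ Rel2 = {ABE}.
Closure of {ABE}: A → C applies, adding C; C → G applies, adding G; BE → CD applies, adding D. So (ABE)⁺ = {ABCDEG}.
This closure contains every attribute of Rel1, so Rel1 ∩ Rel2 → Rel1. The join is lossless.

Yes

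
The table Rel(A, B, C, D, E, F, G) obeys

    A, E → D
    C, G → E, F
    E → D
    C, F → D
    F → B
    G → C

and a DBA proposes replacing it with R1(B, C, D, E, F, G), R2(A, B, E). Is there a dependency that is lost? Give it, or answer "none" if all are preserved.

A, E → D: restricted closure across fragments reaches D.
C, G → E, F lies within R1.
E → D lies within R1.
C, F → D lies within R1.
F → B lies within R1.
G → C lies within R1.
Every dependency is enforceable on the fragments, so the decomposition is dependency-preserving.

none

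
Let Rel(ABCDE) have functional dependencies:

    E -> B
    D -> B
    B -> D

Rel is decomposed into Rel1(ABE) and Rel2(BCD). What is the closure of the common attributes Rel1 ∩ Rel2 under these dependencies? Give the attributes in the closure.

Rel1 ∩ Rel2 = {B}.
B → D applies, adding D
Closure: {BD}.

BD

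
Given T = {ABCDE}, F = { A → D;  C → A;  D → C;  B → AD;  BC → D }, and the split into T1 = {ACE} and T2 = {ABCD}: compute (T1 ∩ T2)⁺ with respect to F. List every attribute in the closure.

T1 ∩ T2 = {AC}.
A → D applies, adding D
Closure: {ACD}.

ACD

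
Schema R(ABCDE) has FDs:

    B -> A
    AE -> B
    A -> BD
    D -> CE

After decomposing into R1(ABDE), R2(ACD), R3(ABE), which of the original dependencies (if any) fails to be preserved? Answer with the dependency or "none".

none

B → A lies within R1.
AE → B lies within R1.
A → BD lies within R1.
D → CE: restricted closure across fragments reaches CE.
Every dependency is enforceable on the fragments, so the decomposition is dependency-preserving.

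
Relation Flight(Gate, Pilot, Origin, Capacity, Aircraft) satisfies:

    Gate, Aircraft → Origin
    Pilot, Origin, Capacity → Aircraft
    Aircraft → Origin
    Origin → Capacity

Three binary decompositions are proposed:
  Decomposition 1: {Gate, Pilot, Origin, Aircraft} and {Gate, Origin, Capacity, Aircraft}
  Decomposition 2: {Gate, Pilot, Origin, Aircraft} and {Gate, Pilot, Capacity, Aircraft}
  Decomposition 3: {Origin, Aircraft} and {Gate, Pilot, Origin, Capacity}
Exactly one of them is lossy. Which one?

Decomposition 3

Decomposition 1: common = {Gate, Origin, Aircraft}, closure = {Gate, Origin, Capacity, Aircraft} → lossless.
Decomposition 2: common = {Gate, Pilot, Aircraft}, closure = {Gate, Pilot, Origin, Capacity, Aircraft} → lossless.
Decomposition 3: common = {Origin}, closure = {Origin, Capacity} → lossy.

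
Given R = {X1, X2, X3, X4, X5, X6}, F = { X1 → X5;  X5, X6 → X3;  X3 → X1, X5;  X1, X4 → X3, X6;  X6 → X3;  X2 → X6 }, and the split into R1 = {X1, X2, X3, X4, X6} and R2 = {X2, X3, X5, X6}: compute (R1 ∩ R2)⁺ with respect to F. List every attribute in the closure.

R1 ∩ R2 = {X2, X3, X6}.
X3 → X1, X5 applies, adding X1, X5
Closure: {X1, X2, X3, X5, X6}.

X1, X2, X3, X5, X6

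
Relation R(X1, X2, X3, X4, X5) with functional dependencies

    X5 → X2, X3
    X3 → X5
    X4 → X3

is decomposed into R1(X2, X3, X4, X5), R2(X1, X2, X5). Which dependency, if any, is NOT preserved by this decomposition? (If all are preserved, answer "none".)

X5 → X2, X3 lies within R1.
X3 → X5 lies within R1.
X4 → X3 lies within R1.
Every dependency is enforceable on the fragments, so the decomposition is dependency-preserving.

none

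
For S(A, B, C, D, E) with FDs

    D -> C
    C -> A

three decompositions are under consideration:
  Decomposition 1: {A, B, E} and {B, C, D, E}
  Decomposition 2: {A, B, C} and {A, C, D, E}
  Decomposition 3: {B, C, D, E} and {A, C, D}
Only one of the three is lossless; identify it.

Decomposition 1: common = {B, E}, closure = {B, E} → lossy.
Decomposition 2: common = {A, C}, closure = {A, C} → lossy.
Decomposition 3: common = {C, D}, closure = {A, C, D} → lossless.

Decomposition 3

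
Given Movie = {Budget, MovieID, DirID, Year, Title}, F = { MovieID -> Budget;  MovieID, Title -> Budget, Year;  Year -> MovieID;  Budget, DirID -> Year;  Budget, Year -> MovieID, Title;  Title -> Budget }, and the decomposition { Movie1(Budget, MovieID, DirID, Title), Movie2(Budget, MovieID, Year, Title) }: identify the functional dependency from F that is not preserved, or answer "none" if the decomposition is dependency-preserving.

MovieID → Budget lies within Movie1.
MovieID, Title → Budget, Year lies within Movie2.
Year → MovieID lies within Movie2.
Budget, DirID → Year: restricted closure across fragments reaches Year.
Budget, Year → MovieID, Title lies within Movie2.
Title → Budget lies within Movie1.
Every dependency is enforceable on the fragments, so the decomposition is dependency-preserving.

none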